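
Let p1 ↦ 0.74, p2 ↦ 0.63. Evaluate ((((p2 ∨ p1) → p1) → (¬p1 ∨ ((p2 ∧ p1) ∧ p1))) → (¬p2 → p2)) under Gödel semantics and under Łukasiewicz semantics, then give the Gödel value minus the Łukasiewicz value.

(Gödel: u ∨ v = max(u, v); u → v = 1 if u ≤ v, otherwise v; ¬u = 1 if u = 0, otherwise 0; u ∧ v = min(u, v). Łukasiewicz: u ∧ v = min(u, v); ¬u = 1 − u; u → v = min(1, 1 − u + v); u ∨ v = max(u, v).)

Gödel evaluation:
  (p2 ∨ p1) = max(0.63, 0.74) = 0.74
  ((p2 ∨ p1) → p1): 0.74 ≤ 0.74, so result = 1
  ¬p1: Gödel ¬ of 0.74 = 0 (operand ≠ 0)
  (p2 ∧ p1) = min(0.63, 0.74) = 0.63
  ((p2 ∧ p1) ∧ p1) = min(0.63, 0.74) = 0.63
  (¬p1 ∨ ((p2 ∧ p1) ∧ p1)) = max(0, 0.63) = 0.63
  (((p2 ∨ p1) → p1) → (¬p1 ∨ ((p2 ∧ p1) ∧ p1))): 1 > 0.63, so result = 0.63
  ¬p2: Gödel ¬ of 0.63 = 0 (operand ≠ 0)
  (¬p2 → p2): 0 ≤ 0.63, so result = 1
  ((((p2 ∨ p1) → p1) → (¬p1 ∨ ((p2 ∧ p1) ∧ p1))) → (¬p2 → p2)): 0.63 ≤ 1, so result = 1
  Gödel value = 1
Łukasiewicz evaluation:
  (p2 ∨ p1) = max(0.63, 0.74) = 0.74
  ((p2 ∨ p1) → p1): min(1, 1 − 0.74 + 0.74) = 1
  ¬p1: Łukasiewicz ¬ gives 1 − 0.74 = 0.26
  (p2 ∧ p1) = min(0.63, 0.74) = 0.63
  ((p2 ∧ p1) ∧ p1) = min(0.63, 0.74) = 0.63
  (¬p1 ∨ ((p2 ∧ p1) ∧ p1)) = max(0.26, 0.63) = 0.63
  (((p2 ∨ p1) → p1) → (¬p1 ∨ ((p2 ∧ p1) ∧ p1))): min(1, 1 − 1 + 0.63) = 0.63
  ¬p2: Łukasiewicz ¬ gives 1 − 0.63 = 0.37
  (¬p2 → p2): min(1, 1 − 0.37 + 0.63) = 1
  ((((p2 ∨ p1) → p1) → (¬p1 ∨ ((p2 ∧ p1) ∧ p1))) → (¬p2 → p2)): min(1, 1 − 0.63 + 1) = 1
  Łukasiewicz value = 1
Difference: 1 − 1 = 0.00

0.00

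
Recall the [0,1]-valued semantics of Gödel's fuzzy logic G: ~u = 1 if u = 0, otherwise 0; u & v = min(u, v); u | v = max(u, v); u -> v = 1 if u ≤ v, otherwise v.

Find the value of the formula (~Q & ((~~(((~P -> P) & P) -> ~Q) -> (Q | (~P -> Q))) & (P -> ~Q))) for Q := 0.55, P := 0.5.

~Q: Gödel ¬ of 0.55 = 0 (operand ≠ 0)
~P: Gödel ¬ of 0.5 = 0 (operand ≠ 0)
(~P -> P): 0 ≤ 0.5, so result = 1
((~P -> P) & P) = min(1, 0.5) = 0.5
~Q: Gödel ¬ of 0.55 = 0 (operand ≠ 0)
(((~P -> P) & P) -> ~Q): 0.5 > 0, so result = 0
~(((~P -> P) & P) -> ~Q): Gödel ¬ of 0 = 1 (operand is 0)
~~(((~P -> P) & P) -> ~Q): Gödel ¬ of 1 = 0 (operand ≠ 0)
~P: Gödel ¬ of 0.5 = 0 (operand ≠ 0)
(~P -> Q): 0 ≤ 0.55, so result = 1
(Q | (~P -> Q)) = max(0.55, 1) = 1
(~~(((~P -> P) & P) -> ~Q) -> (Q | (~P -> Q))): 0 ≤ 1, so result = 1
~Q: Gödel ¬ of 0.55 = 0 (operand ≠ 0)
(P -> ~Q): 0.5 > 0, so result = 0
((~~(((~P -> P) & P) -> ~Q) -> (Q | (~P -> Q))) & (P -> ~Q)) = min(1, 0) = 0
(~Q & ((~~(((~P -> P) & P) -> ~Q) -> (Q | (~P -> Q))) & (P -> ~Q))) = min(0, 0) = 0

0.00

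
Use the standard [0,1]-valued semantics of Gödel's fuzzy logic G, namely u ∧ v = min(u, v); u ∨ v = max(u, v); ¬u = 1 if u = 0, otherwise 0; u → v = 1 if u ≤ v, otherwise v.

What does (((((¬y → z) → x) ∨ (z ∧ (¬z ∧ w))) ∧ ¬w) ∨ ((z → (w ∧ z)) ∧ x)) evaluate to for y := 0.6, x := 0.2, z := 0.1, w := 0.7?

¬y: Gödel ¬ of 0.6 = 0 (operand ≠ 0)
(¬y → z): 0 ≤ 0.1, so result = 1
((¬y → z) → x): 1 > 0.2, so result = 0.2
¬z: Gödel ¬ of 0.1 = 0 (operand ≠ 0)
(¬z ∧ w) = min(0, 0.7) = 0
(z ∧ (¬z ∧ w)) = min(0.1, 0) = 0
(((¬y → z) → x) ∨ (z ∧ (¬z ∧ w))) = max(0.2, 0) = 0.2
¬w: Gödel ¬ of 0.7 = 0 (operand ≠ 0)
((((¬y → z) → x) ∨ (z ∧ (¬z ∧ w))) ∧ ¬w) = min(0.2, 0) = 0
(w ∧ z) = min(0.7, 0.1) = 0.1
(z → (w ∧ z)): 0.1 ≤ 0.1, so result = 1
((z → (w ∧ z)) ∧ x) = min(1, 0.2) = 0.2
(((((¬y → z) → x) ∨ (z ∧ (¬z ∧ w))) ∧ ¬w) ∨ ((z → (w ∧ z)) ∧ x)) = max(0, 0.2) = 0.2

0.20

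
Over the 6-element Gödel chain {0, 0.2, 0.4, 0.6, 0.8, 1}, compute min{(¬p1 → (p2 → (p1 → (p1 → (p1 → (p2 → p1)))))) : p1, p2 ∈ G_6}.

Every assignment gives 1. For instance at p1 = 0, p2 = 0:
  ¬p1: Gödel ¬ of 0 = 1 (operand is 0)
  (p2 → p1): 0 ≤ 0, so result = 1
  (p1 → (p2 → p1)): 0 ≤ 1, so result = 1
  (p1 → (p1 → (p2 → p1))): 0 ≤ 1, so result = 1
  (p1 → (p1 → (p1 → (p2 → p1)))): 0 ≤ 1, so result = 1
  (p2 → (p1 → (p1 → (p1 → (p2 → p1))))): 0 ≤ 1, so result = 1
  (¬p1 → (p2 → (p1 → (p1 → (p1 → (p2 → p1)))))): 1 ≤ 1, so result = 1
All 36 assignments give value 1 — the formula is a G_6-tautology.

1.00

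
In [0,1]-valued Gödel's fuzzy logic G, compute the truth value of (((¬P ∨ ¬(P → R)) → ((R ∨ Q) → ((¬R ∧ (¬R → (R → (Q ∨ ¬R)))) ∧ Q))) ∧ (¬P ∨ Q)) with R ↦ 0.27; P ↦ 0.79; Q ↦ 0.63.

0.63

¬P: Gödel ¬ of 0.79 = 0 (operand ≠ 0)
(P → R): 0.79 > 0.27, so result = 0.27
¬(P → R): Gödel ¬ of 0.27 = 0 (operand ≠ 0)
(¬P ∨ ¬(P → R)) = max(0, 0) = 0
(R ∨ Q) = max(0.27, 0.63) = 0.63
¬R: Gödel ¬ of 0.27 = 0 (operand ≠ 0)
¬R: Gödel ¬ of 0.27 = 0 (operand ≠ 0)
¬R: Gödel ¬ of 0.27 = 0 (operand ≠ 0)
(Q ∨ ¬R) = max(0.63, 0) = 0.63
(R → (Q ∨ ¬R)): 0.27 ≤ 0.63, so result = 1
(¬R → (R → (Q ∨ ¬R))): 0 ≤ 1, so result = 1
(¬R ∧ (¬R → (R → (Q ∨ ¬R)))) = min(0, 1) = 0
((¬R ∧ (¬R → (R → (Q ∨ ¬R)))) ∧ Q) = min(0, 0.63) = 0
((R ∨ Q) → ((¬R ∧ (¬R → (R → (Q ∨ ¬R)))) ∧ Q)): 0.63 > 0, so result = 0
((¬P ∨ ¬(P → R)) → ((R ∨ Q) → ((¬R ∧ (¬R → (R → (Q ∨ ¬R)))) ∧ Q))): 0 ≤ 0, so result = 1
¬P: Gödel ¬ of 0.79 = 0 (operand ≠ 0)
(¬P ∨ Q) = max(0, 0.63) = 0.63
(((¬P ∨ ¬(P → R)) → ((R ∨ Q) → ((¬R ∧ (¬R → (R → (Q ∨ ¬R)))) ∧ Q))) ∧ (¬P ∨ Q)) = min(1, 0.63) = 0.63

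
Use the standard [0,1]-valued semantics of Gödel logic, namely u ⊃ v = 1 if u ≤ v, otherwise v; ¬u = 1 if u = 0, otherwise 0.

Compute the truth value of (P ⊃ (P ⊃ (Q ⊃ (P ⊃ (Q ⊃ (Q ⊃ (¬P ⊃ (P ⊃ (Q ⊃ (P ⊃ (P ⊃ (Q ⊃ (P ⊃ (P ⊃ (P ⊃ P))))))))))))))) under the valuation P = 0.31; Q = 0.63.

¬P: Gödel ¬ of 0.31 = 0 (operand ≠ 0)
(P ⊃ P): 0.31 ≤ 0.31, so result = 1
(P ⊃ (P ⊃ P)): 0.31 ≤ 1, so result = 1
(P ⊃ (P ⊃ (P ⊃ P))): 0.31 ≤ 1, so result = 1
(Q ⊃ (P ⊃ (P ⊃ (P ⊃ P)))): 0.63 ≤ 1, so result = 1
(P ⊃ (Q ⊃ (P ⊃ (P ⊃ (P ⊃ P))))): 0.31 ≤ 1, so result = 1
(P ⊃ (P ⊃ (Q ⊃ (P ⊃ (P ⊃ (P ⊃ P)))))): 0.31 ≤ 1, so result = 1
(Q ⊃ (P ⊃ (P ⊃ (Q ⊃ (P ⊃ (P ⊃ (P ⊃ P))))))): 0.63 ≤ 1, so result = 1
(P ⊃ (Q ⊃ (P ⊃ (P ⊃ (Q ⊃ (P ⊃ (P ⊃ (P ⊃ P)))))))): 0.31 ≤ 1, so result = 1
(¬P ⊃ (P ⊃ (Q ⊃ (P ⊃ (P ⊃ (Q ⊃ (P ⊃ (P ⊃ (P ⊃ P))))))))): 0 ≤ 1, so result = 1
(Q ⊃ (¬P ⊃ (P ⊃ (Q ⊃ (P ⊃ (P ⊃ (Q ⊃ (P ⊃ (P ⊃ (P ⊃ P)))))))))): 0.63 ≤ 1, so result = 1
(Q ⊃ (Q ⊃ (¬P ⊃ (P ⊃ (Q ⊃ (P ⊃ (P ⊃ (Q ⊃ (P ⊃ (P ⊃ (P ⊃ P))))))))))): 0.63 ≤ 1, so result = 1
(P ⊃ (Q ⊃ (Q ⊃ (¬P ⊃ (P ⊃ (Q ⊃ (P ⊃ (P ⊃ (Q ⊃ (P ⊃ (P ⊃ (P ⊃ P)))))))))))): 0.31 ≤ 1, so result = 1
(Q ⊃ (P ⊃ (Q ⊃ (Q ⊃ (¬P ⊃ (P ⊃ (Q ⊃ (P ⊃ (P ⊃ (Q ⊃ (P ⊃ (P ⊃ (P ⊃ P))))))))))))): 0.63 ≤ 1, so result = 1
(P ⊃ (Q ⊃ (P ⊃ (Q ⊃ (Q ⊃ (¬P ⊃ (P ⊃ (Q ⊃ (P ⊃ (P ⊃ (Q ⊃ (P ⊃ (P ⊃ (P ⊃ P)))))))))))))): 0.31 ≤ 1, so result = 1
(P ⊃ (P ⊃ (Q ⊃ (P ⊃ (Q ⊃ (Q ⊃ (¬P ⊃ (P ⊃ (Q ⊃ (P ⊃ (P ⊃ (Q ⊃ (P ⊃ (P ⊃ (P ⊃ P))))))))))))))): 0.31 ≤ 1, so result = 1

1.00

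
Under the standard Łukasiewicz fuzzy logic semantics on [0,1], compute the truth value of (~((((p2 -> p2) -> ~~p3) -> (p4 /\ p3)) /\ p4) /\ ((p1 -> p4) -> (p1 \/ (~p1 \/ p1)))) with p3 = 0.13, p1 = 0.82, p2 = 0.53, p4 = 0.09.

(p2 -> p2): min(1, 1 − 0.53 + 0.53) = 1
~p3: Łukasiewicz ¬ gives 1 − 0.13 = 0.87
~~p3: Łukasiewicz ¬ gives 1 − 0.87 = 0.13
((p2 -> p2) -> ~~p3): min(1, 1 − 1 + 0.13) = 0.13
(p4 /\ p3) = min(0.09, 0.13) = 0.09
(((p2 -> p2) -> ~~p3) -> (p4 /\ p3)): min(1, 1 − 0.13 + 0.09) = 0.96
((((p2 -> p2) -> ~~p3) -> (p4 /\ p3)) /\ p4) = min(0.96, 0.09) = 0.09
~((((p2 -> p2) -> ~~p3) -> (p4 /\ p3)) /\ p4): Łukasiewicz ¬ gives 1 − 0.09 = 0.91
(p1 -> p4): min(1, 1 − 0.82 + 0.09) = 0.27
~p1: Łukasiewicz ¬ gives 1 − 0.82 = 0.18
(~p1 \/ p1) = max(0.18, 0.82) = 0.82
(p1 \/ (~p1 \/ p1)) = max(0.82, 0.82) = 0.82
((p1 -> p4) -> (p1 \/ (~p1 \/ p1))): min(1, 1 − 0.27 + 0.82) = 1
(~((((p2 -> p2) -> ~~p3) -> (p4 /\ p3)) /\ p4) /\ ((p1 -> p4) -> (p1 \/ (~p1 \/ p1)))) = min(0.91, 1) = 0.91

0.91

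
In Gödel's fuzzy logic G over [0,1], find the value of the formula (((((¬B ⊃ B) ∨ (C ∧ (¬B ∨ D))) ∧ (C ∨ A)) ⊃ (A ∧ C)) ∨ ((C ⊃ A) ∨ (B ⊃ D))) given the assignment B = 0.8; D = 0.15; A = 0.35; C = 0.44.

0.35

¬B: Gödel ¬ of 0.8 = 0 (operand ≠ 0)
(¬B ⊃ B): 0 ≤ 0.8, so result = 1
¬B: Gödel ¬ of 0.8 = 0 (operand ≠ 0)
(¬B ∨ D) = max(0, 0.15) = 0.15
(C ∧ (¬B ∨ D)) = min(0.44, 0.15) = 0.15
((¬B ⊃ B) ∨ (C ∧ (¬B ∨ D))) = max(1, 0.15) = 1
(C ∨ A) = max(0.44, 0.35) = 0.44
(((¬B ⊃ B) ∨ (C ∧ (¬B ∨ D))) ∧ (C ∨ A)) = min(1, 0.44) = 0.44
(A ∧ C) = min(0.35, 0.44) = 0.35
((((¬B ⊃ B) ∨ (C ∧ (¬B ∨ D))) ∧ (C ∨ A)) ⊃ (A ∧ C)): 0.44 > 0.35, so result = 0.35
(C ⊃ A): 0.44 > 0.35, so result = 0.35
(B ⊃ D): 0.8 > 0.15, so result = 0.15
((C ⊃ A) ∨ (B ⊃ D)) = max(0.35, 0.15) = 0.35
(((((¬B ⊃ B) ∨ (C ∧ (¬B ∨ D))) ∧ (C ∨ A)) ⊃ (A ∧ C)) ∨ ((C ⊃ A) ∨ (B ⊃ D))) = max(0.35, 0.35) = 0.35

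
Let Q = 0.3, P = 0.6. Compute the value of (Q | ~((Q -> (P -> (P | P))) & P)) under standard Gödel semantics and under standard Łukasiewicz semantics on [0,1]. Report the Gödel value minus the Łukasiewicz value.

Gödel evaluation:
  (P | P) = max(0.6, 0.6) = 0.6
  (P -> (P | P)): 0.6 ≤ 0.6, so result = 1
  (Q -> (P -> (P | P))): 0.3 ≤ 1, so result = 1
  ((Q -> (P -> (P | P))) & P) = min(1, 0.6) = 0.6
  ~((Q -> (P -> (P | P))) & P): Gödel ¬ of 0.6 = 0 (operand ≠ 0)
  (Q | ~((Q -> (P -> (P | P))) & P)) = max(0.3, 0) = 0.3
  Gödel value = 0.3
Łukasiewicz evaluation:
  (P | P) = max(0.6, 0.6) = 0.6
  (P -> (P | P)): min(1, 1 − 0.6 + 0.6) = 1
  (Q -> (P -> (P | P))): min(1, 1 − 0.3 + 1) = 1
  ((Q -> (P -> (P | P))) & P) = min(1, 0.6) = 0.6
  ~((Q -> (P -> (P | P))) & P): Łukasiewicz ¬ gives 1 − 0.6 = 0.4
  (Q | ~((Q -> (P -> (P | P))) & P)) = max(0.3, 0.4) = 0.4
  Łukasiewicz value = 0.4
Difference: 0.3 − 0.4 = -0.10

-0.10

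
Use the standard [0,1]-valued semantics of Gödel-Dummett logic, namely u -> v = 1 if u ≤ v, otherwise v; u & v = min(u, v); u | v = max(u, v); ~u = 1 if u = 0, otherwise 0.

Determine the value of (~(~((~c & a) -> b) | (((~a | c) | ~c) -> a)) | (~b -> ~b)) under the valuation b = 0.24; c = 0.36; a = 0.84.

~c: Gödel ¬ of 0.36 = 0 (operand ≠ 0)
(~c & a) = min(0, 0.84) = 0
((~c & a) -> b): 0 ≤ 0.24, so result = 1
~((~c & a) -> b): Gödel ¬ of 1 = 0 (operand ≠ 0)
~a: Gödel ¬ of 0.84 = 0 (operand ≠ 0)
(~a | c) = max(0, 0.36) = 0.36
~c: Gödel ¬ of 0.36 = 0 (operand ≠ 0)
((~a | c) | ~c) = max(0.36, 0) = 0.36
(((~a | c) | ~c) -> a): 0.36 ≤ 0.84, so result = 1
(~((~c & a) -> b) | (((~a | c) | ~c) -> a)) = max(0, 1) = 1
~(~((~c & a) -> b) | (((~a | c) | ~c) -> a)): Gödel ¬ of 1 = 0 (operand ≠ 0)
~b: Gödel ¬ of 0.24 = 0 (operand ≠ 0)
~b: Gödel ¬ of 0.24 = 0 (operand ≠ 0)
(~b -> ~b): 0 ≤ 0, so result = 1
(~(~((~c & a) -> b) | (((~a | c) | ~c) -> a)) | (~b -> ~b)) = max(0, 1) = 1

1.00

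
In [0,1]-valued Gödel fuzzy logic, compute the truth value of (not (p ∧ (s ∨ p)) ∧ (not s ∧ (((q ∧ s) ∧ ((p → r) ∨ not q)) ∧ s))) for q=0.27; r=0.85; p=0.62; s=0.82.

0.00

(s ∨ p) = max(0.82, 0.62) = 0.82
(p ∧ (s ∨ p)) = min(0.62, 0.82) = 0.62
not (p ∧ (s ∨ p)): Gödel ¬ of 0.62 = 0 (operand ≠ 0)
not s: Gödel ¬ of 0.82 = 0 (operand ≠ 0)
(q ∧ s) = min(0.27, 0.82) = 0.27
(p → r): 0.62 ≤ 0.85, so result = 1
not q: Gödel ¬ of 0.27 = 0 (operand ≠ 0)
((p → r) ∨ not q) = max(1, 0) = 1
((q ∧ s) ∧ ((p → r) ∨ not q)) = min(0.27, 1) = 0.27
(((q ∧ s) ∧ ((p → r) ∨ not q)) ∧ s) = min(0.27, 0.82) = 0.27
(not s ∧ (((q ∧ s) ∧ ((p → r) ∨ not q)) ∧ s)) = min(0, 0.27) = 0
(not (p ∧ (s ∨ p)) ∧ (not s ∧ (((q ∧ s) ∧ ((p → r) ∨ not q)) ∧ s))) = min(0, 0) = 0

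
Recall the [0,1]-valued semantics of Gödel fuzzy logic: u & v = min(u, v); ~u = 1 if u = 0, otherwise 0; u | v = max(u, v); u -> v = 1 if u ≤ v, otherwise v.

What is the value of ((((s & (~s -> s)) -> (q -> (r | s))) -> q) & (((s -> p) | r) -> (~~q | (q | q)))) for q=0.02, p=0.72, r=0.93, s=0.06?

0.02

~s: Gödel ¬ of 0.06 = 0 (operand ≠ 0)
(~s -> s): 0 ≤ 0.06, so result = 1
(s & (~s -> s)) = min(0.06, 1) = 0.06
(r | s) = max(0.93, 0.06) = 0.93
(q -> (r | s)): 0.02 ≤ 0.93, so result = 1
((s & (~s -> s)) -> (q -> (r | s))): 0.06 ≤ 1, so result = 1
(((s & (~s -> s)) -> (q -> (r | s))) -> q): 1 > 0.02, so result = 0.02
(s -> p): 0.06 ≤ 0.72, so result = 1
((s -> p) | r) = max(1, 0.93) = 1
~q: Gödel ¬ of 0.02 = 0 (operand ≠ 0)
~~q: Gödel ¬ of 0 = 1 (operand is 0)
(q | q) = max(0.02, 0.02) = 0.02
(~~q | (q | q)) = max(1, 0.02) = 1
(((s -> p) | r) -> (~~q | (q | q))): 1 ≤ 1, so result = 1
((((s & (~s -> s)) -> (q -> (r | s))) -> q) & (((s -> p) | r) -> (~~q | (q | q)))) = min(0.02, 1) = 0.02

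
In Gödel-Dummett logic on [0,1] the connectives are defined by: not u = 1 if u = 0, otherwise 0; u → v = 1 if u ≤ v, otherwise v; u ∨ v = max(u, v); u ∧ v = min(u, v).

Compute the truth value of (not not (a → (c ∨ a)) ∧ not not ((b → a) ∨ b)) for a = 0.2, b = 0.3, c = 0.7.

1.00

(c ∨ a) = max(0.7, 0.2) = 0.7
(a → (c ∨ a)): 0.2 ≤ 0.7, so result = 1
not (a → (c ∨ a)): Gödel ¬ of 1 = 0 (operand ≠ 0)
not not (a → (c ∨ a)): Gödel ¬ of 0 = 1 (operand is 0)
(b → a): 0.3 > 0.2, so result = 0.2
((b → a) ∨ b) = max(0.2, 0.3) = 0.3
not ((b → a) ∨ b): Gödel ¬ of 0.3 = 0 (operand ≠ 0)
not not ((b → a) ∨ b): Gödel ¬ of 0 = 1 (operand is 0)
(not not (a → (c ∨ a)) ∧ not not ((b → a) ∨ b)) = min(1, 1) = 1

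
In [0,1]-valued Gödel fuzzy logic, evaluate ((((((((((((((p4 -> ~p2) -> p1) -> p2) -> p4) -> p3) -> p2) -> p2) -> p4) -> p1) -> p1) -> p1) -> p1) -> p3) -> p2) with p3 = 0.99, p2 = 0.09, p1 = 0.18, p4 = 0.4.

0.09

~p2: Gödel ¬ of 0.09 = 0 (operand ≠ 0)
(p4 -> ~p2): 0.4 > 0, so result = 0
((p4 -> ~p2) -> p1): 0 ≤ 0.18, so result = 1
(((p4 -> ~p2) -> p1) -> p2): 1 > 0.09, so result = 0.09
((((p4 -> ~p2) -> p1) -> p2) -> p4): 0.09 ≤ 0.4, so result = 1
(((((p4 -> ~p2) -> p1) -> p2) -> p4) -> p3): 1 > 0.99, so result = 0.99
((((((p4 -> ~p2) -> p1) -> p2) -> p4) -> p3) -> p2): 0.99 > 0.09, so result = 0.09
(((((((p4 -> ~p2) -> p1) -> p2) -> p4) -> p3) -> p2) -> p2): 0.09 ≤ 0.09, so result = 1
((((((((p4 -> ~p2) -> p1) -> p2) -> p4) -> p3) -> p2) -> p2) -> p4): 1 > 0.4, so result = 0.4
(((((((((p4 -> ~p2) -> p1) -> p2) -> p4) -> p3) -> p2) -> p2) -> p4) -> p1): 0.4 > 0.18, so result = 0.18
((((((((((p4 -> ~p2) -> p1) -> p2) -> p4) -> p3) -> p2) -> p2) -> p4) -> p1) -> p1): 0.18 ≤ 0.18, so result = 1
(((((((((((p4 -> ~p2) -> p1) -> p2) -> p4) -> p3) -> p2) -> p2) -> p4) -> p1) -> p1) -> p1): 1 > 0.18, so result = 0.18
((((((((((((p4 -> ~p2) -> p1) -> p2) -> p4) -> p3) -> p2) -> p2) -> p4) -> p1) -> p1) -> p1) -> p1): 0.18 ≤ 0.18, so result = 1
(((((((((((((p4 -> ~p2) -> p1) -> p2) -> p4) -> p3) -> p2) -> p2) -> p4) -> p1) -> p1) -> p1) -> p1) -> p3): 1 > 0.99, so result = 0.99
((((((((((((((p4 -> ~p2) -> p1) -> p2) -> p4) -> p3) -> p2) -> p2) -> p4) -> p1) -> p1) -> p1) -> p1) -> p3) -> p2): 0.99 > 0.09, so result = 0.09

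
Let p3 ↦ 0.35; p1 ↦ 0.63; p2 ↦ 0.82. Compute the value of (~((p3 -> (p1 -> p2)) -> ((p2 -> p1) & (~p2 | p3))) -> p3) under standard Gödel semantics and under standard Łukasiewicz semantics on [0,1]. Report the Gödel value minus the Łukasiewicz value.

Gödel evaluation:
  (p1 -> p2): 0.63 ≤ 0.82, so result = 1
  (p3 -> (p1 -> p2)): 0.35 ≤ 1, so result = 1
  (p2 -> p1): 0.82 > 0.63, so result = 0.63
  ~p2: Gödel ¬ of 0.82 = 0 (operand ≠ 0)
  (~p2 | p3) = max(0, 0.35) = 0.35
  ((p2 -> p1) & (~p2 | p3)) = min(0.63, 0.35) = 0.35
  ((p3 -> (p1 -> p2)) -> ((p2 -> p1) & (~p2 | p3))): 1 > 0.35, so result = 0.35
  ~((p3 -> (p1 -> p2)) -> ((p2 -> p1) & (~p2 | p3))): Gödel ¬ of 0.35 = 0 (operand ≠ 0)
  (~((p3 -> (p1 -> p2)) -> ((p2 -> p1) & (~p2 | p3))) -> p3): 0 ≤ 0.35, so result = 1
  Gödel value = 1
Łukasiewicz evaluation:
  (p1 -> p2): min(1, 1 − 0.63 + 0.82) = 1
  (p3 -> (p1 -> p2)): min(1, 1 − 0.35 + 1) = 1
  (p2 -> p1): min(1, 1 − 0.82 + 0.63) = 0.81
  ~p2: Łukasiewicz ¬ gives 1 − 0.82 = 0.18
  (~p2 | p3) = max(0.18, 0.35) = 0.35
  ((p2 -> p1) & (~p2 | p3)) = min(0.81, 0.35) = 0.35
  ((p3 -> (p1 -> p2)) -> ((p2 -> p1) & (~p2 | p3))): min(1, 1 − 1 + 0.35) = 0.35
  ~((p3 -> (p1 -> p2)) -> ((p2 -> p1) & (~p2 | p3))): Łukasiewicz ¬ gives 1 − 0.35 = 0.65
  (~((p3 -> (p1 -> p2)) -> ((p2 -> p1) & (~p2 | p3))) -> p3): min(1, 1 − 0.65 + 0.35) = 0.7
  Łukasiewicz value = 0.7
Difference: 1 − 0.7 = 0.30

0.30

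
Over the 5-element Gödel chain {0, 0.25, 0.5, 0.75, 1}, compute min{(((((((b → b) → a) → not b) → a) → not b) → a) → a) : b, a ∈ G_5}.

0.25

The minimum is attained at b = 0.25, a = 0.25:
  (b → b): 0.25 ≤ 0.25, so result = 1
  ((b → b) → a): 1 > 0.25, so result = 0.25
  not b: Gödel ¬ of 0.25 = 0 (operand ≠ 0)
  (((b → b) → a) → not b): 0.25 > 0, so result = 0
  ((((b → b) → a) → not b) → a): 0 ≤ 0.25, so result = 1
  not b: Gödel ¬ of 0.25 = 0 (operand ≠ 0)
  (((((b → b) → a) → not b) → a) → not b): 1 > 0, so result = 0
  ((((((b → b) → a) → not b) → a) → not b) → a): 0 ≤ 0.25, so result = 1
  (((((((b → b) → a) → not b) → a) → not b) → a) → a): 1 > 0.25, so result = 0.25
Checking all 25 assignments confirms none give a value below 0.25.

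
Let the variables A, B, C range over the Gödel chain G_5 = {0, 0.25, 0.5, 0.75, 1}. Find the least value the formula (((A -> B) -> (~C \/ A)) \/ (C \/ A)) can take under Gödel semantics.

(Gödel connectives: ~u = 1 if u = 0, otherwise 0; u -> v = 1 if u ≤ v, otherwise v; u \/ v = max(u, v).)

The minimum is attained at A = 0, B = 0, C = 0.25:
  (A -> B): 0 ≤ 0, so result = 1
  ~C: Gödel ¬ of 0.25 = 0 (operand ≠ 0)
  (~C \/ A) = max(0, 0) = 0
  ((A -> B) -> (~C \/ A)): 1 > 0, so result = 0
  (C \/ A) = max(0.25, 0) = 0.25
  (((A -> B) -> (~C \/ A)) \/ (C \/ A)) = max(0, 0.25) = 0.25
Checking all 125 assignments confirms none give a value below 0.25.

0.25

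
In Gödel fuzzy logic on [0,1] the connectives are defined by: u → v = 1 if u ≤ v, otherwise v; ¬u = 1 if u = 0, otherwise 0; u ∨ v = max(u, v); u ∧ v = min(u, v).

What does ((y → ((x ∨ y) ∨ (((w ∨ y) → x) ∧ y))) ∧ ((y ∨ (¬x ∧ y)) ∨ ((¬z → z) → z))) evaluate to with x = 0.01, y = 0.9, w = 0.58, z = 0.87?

0.90

(x ∨ y) = max(0.01, 0.9) = 0.9
(w ∨ y) = max(0.58, 0.9) = 0.9
((w ∨ y) → x): 0.9 > 0.01, so result = 0.01
(((w ∨ y) → x) ∧ y) = min(0.01, 0.9) = 0.01
((x ∨ y) ∨ (((w ∨ y) → x) ∧ y)) = max(0.9, 0.01) = 0.9
(y → ((x ∨ y) ∨ (((w ∨ y) → x) ∧ y))): 0.9 ≤ 0.9, so result = 1
¬x: Gödel ¬ of 0.01 = 0 (operand ≠ 0)
(¬x ∧ y) = min(0, 0.9) = 0
(y ∨ (¬x ∧ y)) = max(0.9, 0) = 0.9
¬z: Gödel ¬ of 0.87 = 0 (operand ≠ 0)
(¬z → z): 0 ≤ 0.87, so result = 1
((¬z → z) → z): 1 > 0.87, so result = 0.87
((y ∨ (¬x ∧ y)) ∨ ((¬z → z) → z)) = max(0.9, 0.87) = 0.9
((y → ((x ∨ y) ∨ (((w ∨ y) → x) ∧ y))) ∧ ((y ∨ (¬x ∧ y)) ∨ ((¬z → z) → z))) = min(1, 0.9) = 0.9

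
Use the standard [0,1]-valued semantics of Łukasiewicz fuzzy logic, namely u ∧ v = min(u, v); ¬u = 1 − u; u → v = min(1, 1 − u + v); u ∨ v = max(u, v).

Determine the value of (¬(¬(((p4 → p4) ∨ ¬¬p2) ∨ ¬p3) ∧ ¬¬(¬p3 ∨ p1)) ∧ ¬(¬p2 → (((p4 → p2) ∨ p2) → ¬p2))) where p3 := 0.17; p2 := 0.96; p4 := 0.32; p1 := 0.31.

0.00

(p4 → p4): min(1, 1 − 0.32 + 0.32) = 1
¬p2: Łukasiewicz ¬ gives 1 − 0.96 = 0.04
¬¬p2: Łukasiewicz ¬ gives 1 − 0.04 = 0.96
((p4 → p4) ∨ ¬¬p2) = max(1, 0.96) = 1
¬p3: Łukasiewicz ¬ gives 1 − 0.17 = 0.83
(((p4 → p4) ∨ ¬¬p2) ∨ ¬p3) = max(1, 0.83) = 1
¬(((p4 → p4) ∨ ¬¬p2) ∨ ¬p3): Łukasiewicz ¬ gives 1 − 1 = 0
¬p3: Łukasiewicz ¬ gives 1 − 0.17 = 0.83
(¬p3 ∨ p1) = max(0.83, 0.31) = 0.83
¬(¬p3 ∨ p1): Łukasiewicz ¬ gives 1 − 0.83 = 0.17
¬¬(¬p3 ∨ p1): Łukasiewicz ¬ gives 1 − 0.17 = 0.83
(¬(((p4 → p4) ∨ ¬¬p2) ∨ ¬p3) ∧ ¬¬(¬p3 ∨ p1)) = min(0, 0.83) = 0
¬(¬(((p4 → p4) ∨ ¬¬p2) ∨ ¬p3) ∧ ¬¬(¬p3 ∨ p1)): Łukasiewicz ¬ gives 1 − 0 = 1
¬p2: Łukasiewicz ¬ gives 1 − 0.96 = 0.04
(p4 → p2): min(1, 1 − 0.32 + 0.96) = 1
((p4 → p2) ∨ p2) = max(1, 0.96) = 1
¬p2: Łukasiewicz ¬ gives 1 − 0.96 = 0.04
(((p4 → p2) ∨ p2) → ¬p2): min(1, 1 − 1 + 0.04) = 0.04
(¬p2 → (((p4 → p2) ∨ p2) → ¬p2)): min(1, 1 − 0.04 + 0.04) = 1
¬(¬p2 → (((p4 → p2) ∨ p2) → ¬p2)): Łukasiewicz ¬ gives 1 − 1 = 0
(¬(¬(((p4 → p4) ∨ ¬¬p2) ∨ ¬p3) ∧ ¬¬(¬p3 ∨ p1)) ∧ ¬(¬p2 → (((p4 → p2) ∨ p2) → ¬p2))) = min(1, 0) = 0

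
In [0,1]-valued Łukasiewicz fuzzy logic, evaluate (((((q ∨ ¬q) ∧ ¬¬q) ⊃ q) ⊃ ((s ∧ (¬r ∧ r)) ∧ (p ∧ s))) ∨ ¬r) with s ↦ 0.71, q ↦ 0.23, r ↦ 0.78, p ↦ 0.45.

¬q: Łukasiewicz ¬ gives 1 − 0.23 = 0.77
(q ∨ ¬q) = max(0.23, 0.77) = 0.77
¬q: Łukasiewicz ¬ gives 1 − 0.23 = 0.77
¬¬q: Łukasiewicz ¬ gives 1 − 0.77 = 0.23
((q ∨ ¬q) ∧ ¬¬q) = min(0.77, 0.23) = 0.23
(((q ∨ ¬q) ∧ ¬¬q) ⊃ q): min(1, 1 − 0.23 + 0.23) = 1
¬r: Łukasiewicz ¬ gives 1 − 0.78 = 0.22
(¬r ∧ r) = min(0.22, 0.78) = 0.22
(s ∧ (¬r ∧ r)) = min(0.71, 0.22) = 0.22
(p ∧ s) = min(0.45, 0.71) = 0.45
((s ∧ (¬r ∧ r)) ∧ (p ∧ s)) = min(0.22, 0.45) = 0.22
((((q ∨ ¬q) ∧ ¬¬q) ⊃ q) ⊃ ((s ∧ (¬r ∧ r)) ∧ (p ∧ s))): min(1, 1 − 1 + 0.22) = 0.22
¬r: Łukasiewicz ¬ gives 1 − 0.78 = 0.22
(((((q ∨ ¬q) ∧ ¬¬q) ⊃ q) ⊃ ((s ∧ (¬r ∧ r)) ∧ (p ∧ s))) ∨ ¬r) = max(0.22, 0.22) = 0.22

0.22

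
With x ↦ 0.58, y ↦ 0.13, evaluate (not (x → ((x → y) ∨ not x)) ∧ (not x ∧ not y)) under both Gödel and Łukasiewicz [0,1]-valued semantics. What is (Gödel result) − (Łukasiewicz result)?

-0.03

Gödel evaluation:
  (x → y): 0.58 > 0.13, so result = 0.13
  not x: Gödel ¬ of 0.58 = 0 (operand ≠ 0)
  ((x → y) ∨ not x) = max(0.13, 0) = 0.13
  (x → ((x → y) ∨ not x)): 0.58 > 0.13, so result = 0.13
  not (x → ((x → y) ∨ not x)): Gödel ¬ of 0.13 = 0 (operand ≠ 0)
  not x: Gödel ¬ of 0.58 = 0 (operand ≠ 0)
  not y: Gödel ¬ of 0.13 = 0 (operand ≠ 0)
  (not x ∧ not y) = min(0, 0) = 0
  (not (x → ((x → y) ∨ not x)) ∧ (not x ∧ not y)) = min(0, 0) = 0
  Gödel value = 0
Łukasiewicz evaluation:
  (x → y): min(1, 1 − 0.58 + 0.13) = 0.55
  not x: Łukasiewicz ¬ gives 1 − 0.58 = 0.42
  ((x → y) ∨ not x) = max(0.55, 0.42) = 0.55
  (x → ((x → y) ∨ not x)): min(1, 1 − 0.58 + 0.55) = 0.97
  not (x → ((x → y) ∨ not x)): Łukasiewicz ¬ gives 1 − 0.97 = 0.03
  not x: Łukasiewicz ¬ gives 1 − 0.58 = 0.42
  not y: Łukasiewicz ¬ gives 1 − 0.13 = 0.87
  (not x ∧ not y) = min(0.42, 0.87) = 0.42
  (not (x → ((x → y) ∨ not x)) ∧ (not x ∧ not y)) = min(0.03, 0.42) = 0.03
  Łukasiewicz value = 0.03
Difference: 0 − 0.03 = -0.03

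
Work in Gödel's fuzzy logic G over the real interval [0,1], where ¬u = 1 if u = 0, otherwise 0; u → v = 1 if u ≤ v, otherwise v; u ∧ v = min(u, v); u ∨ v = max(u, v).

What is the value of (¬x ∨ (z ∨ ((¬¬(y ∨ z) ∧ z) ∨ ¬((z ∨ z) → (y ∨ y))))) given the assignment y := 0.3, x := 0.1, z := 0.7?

¬x: Gödel ¬ of 0.1 = 0 (operand ≠ 0)
(y ∨ z) = max(0.3, 0.7) = 0.7
¬(y ∨ z): Gödel ¬ of 0.7 = 0 (operand ≠ 0)
¬¬(y ∨ z): Gödel ¬ of 0 = 1 (operand is 0)
(¬¬(y ∨ z) ∧ z) = min(1, 0.7) = 0.7
(z ∨ z) = max(0.7, 0.7) = 0.7
(y ∨ y) = max(0.3, 0.3) = 0.3
((z ∨ z) → (y ∨ y)): 0.7 > 0.3, so result = 0.3
¬((z ∨ z) → (y ∨ y)): Gödel ¬ of 0.3 = 0 (operand ≠ 0)
((¬¬(y ∨ z) ∧ z) ∨ ¬((z ∨ z) → (y ∨ y))) = max(0.7, 0) = 0.7
(z ∨ ((¬¬(y ∨ z) ∧ z) ∨ ¬((z ∨ z) → (y ∨ y)))) = max(0.7, 0.7) = 0.7
(¬x ∨ (z ∨ ((¬¬(y ∨ z) ∧ z) ∨ ¬((z ∨ z) → (y ∨ y))))) = max(0, 0.7) = 0.7

0.70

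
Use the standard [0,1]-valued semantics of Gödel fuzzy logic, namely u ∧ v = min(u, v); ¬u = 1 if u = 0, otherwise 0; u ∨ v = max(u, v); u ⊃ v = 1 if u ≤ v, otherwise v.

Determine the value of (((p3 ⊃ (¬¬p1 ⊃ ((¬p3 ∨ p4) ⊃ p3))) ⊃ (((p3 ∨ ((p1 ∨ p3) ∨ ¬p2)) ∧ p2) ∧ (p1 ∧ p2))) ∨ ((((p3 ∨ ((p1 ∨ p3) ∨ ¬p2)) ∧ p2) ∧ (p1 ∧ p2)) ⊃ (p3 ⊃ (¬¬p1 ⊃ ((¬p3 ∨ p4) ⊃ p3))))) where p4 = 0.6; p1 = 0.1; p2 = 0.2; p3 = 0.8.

1.00

¬p1: Gödel ¬ of 0.1 = 0 (operand ≠ 0)
¬¬p1: Gödel ¬ of 0 = 1 (operand is 0)
¬p3: Gödel ¬ of 0.8 = 0 (operand ≠ 0)
(¬p3 ∨ p4) = max(0, 0.6) = 0.6
((¬p3 ∨ p4) ⊃ p3): 0.6 ≤ 0.8, so result = 1
(¬¬p1 ⊃ ((¬p3 ∨ p4) ⊃ p3)): 1 ≤ 1, so result = 1
(p3 ⊃ (¬¬p1 ⊃ ((¬p3 ∨ p4) ⊃ p3))): 0.8 ≤ 1, so result = 1
(p1 ∨ p3) = max(0.1, 0.8) = 0.8
¬p2: Gödel ¬ of 0.2 = 0 (operand ≠ 0)
((p1 ∨ p3) ∨ ¬p2) = max(0.8, 0) = 0.8
(p3 ∨ ((p1 ∨ p3) ∨ ¬p2)) = max(0.8, 0.8) = 0.8
((p3 ∨ ((p1 ∨ p3) ∨ ¬p2)) ∧ p2) = min(0.8, 0.2) = 0.2
(p1 ∧ p2) = min(0.1, 0.2) = 0.1
(((p3 ∨ ((p1 ∨ p3) ∨ ¬p2)) ∧ p2) ∧ (p1 ∧ p2)) = min(0.2, 0.1) = 0.1
((p3 ⊃ (¬¬p1 ⊃ ((¬p3 ∨ p4) ⊃ p3))) ⊃ (((p3 ∨ ((p1 ∨ p3) ∨ ¬p2)) ∧ p2) ∧ (p1 ∧ p2))): 1 > 0.1, so result = 0.1
(p1 ∨ p3) = max(0.1, 0.8) = 0.8
¬p2: Gödel ¬ of 0.2 = 0 (operand ≠ 0)
((p1 ∨ p3) ∨ ¬p2) = max(0.8, 0) = 0.8
(p3 ∨ ((p1 ∨ p3) ∨ ¬p2)) = max(0.8, 0.8) = 0.8
((p3 ∨ ((p1 ∨ p3) ∨ ¬p2)) ∧ p2) = min(0.8, 0.2) = 0.2
(p1 ∧ p2) = min(0.1, 0.2) = 0.1
(((p3 ∨ ((p1 ∨ p3) ∨ ¬p2)) ∧ p2) ∧ (p1 ∧ p2)) = min(0.2, 0.1) = 0.1
¬p1: Gödel ¬ of 0.1 = 0 (operand ≠ 0)
¬¬p1: Gödel ¬ of 0 = 1 (operand is 0)
¬p3: Gödel ¬ of 0.8 = 0 (operand ≠ 0)
(¬p3 ∨ p4) = max(0, 0.6) = 0.6
((¬p3 ∨ p4) ⊃ p3): 0.6 ≤ 0.8, so result = 1
(¬¬p1 ⊃ ((¬p3 ∨ p4) ⊃ p3)): 1 ≤ 1, so result = 1
(p3 ⊃ (¬¬p1 ⊃ ((¬p3 ∨ p4) ⊃ p3))): 0.8 ≤ 1, so result = 1
((((p3 ∨ ((p1 ∨ p3) ∨ ¬p2)) ∧ p2) ∧ (p1 ∧ p2)) ⊃ (p3 ⊃ (¬¬p1 ⊃ ((¬p3 ∨ p4) ⊃ p3)))): 0.1 ≤ 1, so result = 1
(((p3 ⊃ (¬¬p1 ⊃ ((¬p3 ∨ p4) ⊃ p3))) ⊃ (((p3 ∨ ((p1 ∨ p3) ∨ ¬p2)) ∧ p2) ∧ (p1 ∧ p2))) ∨ ((((p3 ∨ ((p1 ∨ p3) ∨ ¬p2)) ∧ p2) ∧ (p1 ∧ p2)) ⊃ (p3 ⊃ (¬¬p1 ⊃ ((¬p3 ∨ p4) ⊃ p3))))) = max(0.1, 1) = 1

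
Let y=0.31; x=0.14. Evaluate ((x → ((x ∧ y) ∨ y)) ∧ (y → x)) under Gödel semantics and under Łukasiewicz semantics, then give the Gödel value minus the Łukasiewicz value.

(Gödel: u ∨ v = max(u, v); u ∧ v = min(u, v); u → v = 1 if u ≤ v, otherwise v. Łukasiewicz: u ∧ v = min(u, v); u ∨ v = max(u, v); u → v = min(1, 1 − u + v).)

Gödel evaluation:
  (x ∧ y) = min(0.14, 0.31) = 0.14
  ((x ∧ y) ∨ y) = max(0.14, 0.31) = 0.31
  (x → ((x ∧ y) ∨ y)): 0.14 ≤ 0.31, so result = 1
  (y → x): 0.31 > 0.14, so result = 0.14
  ((x → ((x ∧ y) ∨ y)) ∧ (y → x)) = min(1, 0.14) = 0.14
  Gödel value = 0.14
Łukasiewicz evaluation:
  (x ∧ y) = min(0.14, 0.31) = 0.14
  ((x ∧ y) ∨ y) = max(0.14, 0.31) = 0.31
  (x → ((x ∧ y) ∨ y)): min(1, 1 − 0.14 + 0.31) = 1
  (y → x): min(1, 1 − 0.31 + 0.14) = 0.83
  ((x → ((x ∧ y) ∨ y)) ∧ (y → x)) = min(1, 0.83) = 0.83
  Łukasiewicz value = 0.83
Difference: 0.14 − 0.83 = -0.69

-0.69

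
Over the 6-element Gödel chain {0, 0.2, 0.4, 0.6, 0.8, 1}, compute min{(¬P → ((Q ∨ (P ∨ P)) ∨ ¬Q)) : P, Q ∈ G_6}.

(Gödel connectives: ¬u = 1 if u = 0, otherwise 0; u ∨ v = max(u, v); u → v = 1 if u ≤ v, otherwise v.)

The minimum is attained at P = 0, Q = 0.2:
  ¬P: Gödel ¬ of 0 = 1 (operand is 0)
  (P ∨ P) = max(0, 0) = 0
  (Q ∨ (P ∨ P)) = max(0.2, 0) = 0.2
  ¬Q: Gödel ¬ of 0.2 = 0 (operand ≠ 0)
  ((Q ∨ (P ∨ P)) ∨ ¬Q) = max(0.2, 0) = 0.2
  (¬P → ((Q ∨ (P ∨ P)) ∨ ¬Q)): 1 > 0.2, so result = 0.2
Checking all 36 assignments confirms none give a value below 0.20.

0.20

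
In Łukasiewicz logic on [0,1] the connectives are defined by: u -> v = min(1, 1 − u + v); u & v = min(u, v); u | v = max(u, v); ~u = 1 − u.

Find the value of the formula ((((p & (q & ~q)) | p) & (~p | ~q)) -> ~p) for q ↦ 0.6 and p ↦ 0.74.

0.86

~q: Łukasiewicz ¬ gives 1 − 0.6 = 0.4
(q & ~q) = min(0.6, 0.4) = 0.4
(p & (q & ~q)) = min(0.74, 0.4) = 0.4
((p & (q & ~q)) | p) = max(0.4, 0.74) = 0.74
~p: Łukasiewicz ¬ gives 1 − 0.74 = 0.26
~q: Łukasiewicz ¬ gives 1 − 0.6 = 0.4
(~p | ~q) = max(0.26, 0.4) = 0.4
(((p & (q & ~q)) | p) & (~p | ~q)) = min(0.74, 0.4) = 0.4
~p: Łukasiewicz ¬ gives 1 − 0.74 = 0.26
((((p & (q & ~q)) | p) & (~p | ~q)) -> ~p): min(1, 1 − 0.4 + 0.26) = 0.86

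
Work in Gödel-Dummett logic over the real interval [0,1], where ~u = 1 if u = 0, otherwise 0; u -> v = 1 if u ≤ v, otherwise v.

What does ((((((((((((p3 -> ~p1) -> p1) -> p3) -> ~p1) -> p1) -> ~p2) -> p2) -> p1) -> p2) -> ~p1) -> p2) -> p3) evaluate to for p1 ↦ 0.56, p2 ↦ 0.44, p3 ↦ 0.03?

0.03

~p1: Gödel ¬ of 0.56 = 0 (operand ≠ 0)
(p3 -> ~p1): 0.03 > 0, so result = 0
((p3 -> ~p1) -> p1): 0 ≤ 0.56, so result = 1
(((p3 -> ~p1) -> p1) -> p3): 1 > 0.03, so result = 0.03
~p1: Gödel ¬ of 0.56 = 0 (operand ≠ 0)
((((p3 -> ~p1) -> p1) -> p3) -> ~p1): 0.03 > 0, so result = 0
(((((p3 -> ~p1) -> p1) -> p3) -> ~p1) -> p1): 0 ≤ 0.56, so result = 1
~p2: Gödel ¬ of 0.44 = 0 (operand ≠ 0)
((((((p3 -> ~p1) -> p1) -> p3) -> ~p1) -> p1) -> ~p2): 1 > 0, so result = 0
(((((((p3 -> ~p1) -> p1) -> p3) -> ~p1) -> p1) -> ~p2) -> p2): 0 ≤ 0.44, so result = 1
((((((((p3 -> ~p1) -> p1) -> p3) -> ~p1) -> p1) -> ~p2) -> p2) -> p1): 1 > 0.56, so result = 0.56
(((((((((p3 -> ~p1) -> p1) -> p3) -> ~p1) -> p1) -> ~p2) -> p2) -> p1) -> p2): 0.56 > 0.44, so result = 0.44
~p1: Gödel ¬ of 0.56 = 0 (operand ≠ 0)
((((((((((p3 -> ~p1) -> p1) -> p3) -> ~p1) -> p1) -> ~p2) -> p2) -> p1) -> p2) -> ~p1): 0.44 > 0, so result = 0
(((((((((((p3 -> ~p1) -> p1) -> p3) -> ~p1) -> p1) -> ~p2) -> p2) -> p1) -> p2) -> ~p1) -> p2): 0 ≤ 0.44, so result = 1
((((((((((((p3 -> ~p1) -> p1) -> p3) -> ~p1) -> p1) -> ~p2) -> p2) -> p1) -> p2) -> ~p1) -> p2) -> p3): 1 > 0.03, so result = 0.03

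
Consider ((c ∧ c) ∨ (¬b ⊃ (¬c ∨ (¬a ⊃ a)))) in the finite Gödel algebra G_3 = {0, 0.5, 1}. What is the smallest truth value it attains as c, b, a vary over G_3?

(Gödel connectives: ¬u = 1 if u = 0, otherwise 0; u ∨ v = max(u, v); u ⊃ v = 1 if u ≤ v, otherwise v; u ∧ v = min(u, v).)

The minimum is attained at c = 0.5, b = 0, a = 0:
  (c ∧ c) = min(0.5, 0.5) = 0.5
  ¬b: Gödel ¬ of 0 = 1 (operand is 0)
  ¬c: Gödel ¬ of 0.5 = 0 (operand ≠ 0)
  ¬a: Gödel ¬ of 0 = 1 (operand is 0)
  (¬a ⊃ a): 1 > 0, so result = 0
  (¬c ∨ (¬a ⊃ a)) = max(0, 0) = 0
  (¬b ⊃ (¬c ∨ (¬a ⊃ a))): 1 > 0, so result = 0
  ((c ∧ c) ∨ (¬b ⊃ (¬c ∨ (¬a ⊃ a)))) = max(0.5, 0) = 0.5
Checking all 27 assignments confirms none give a value below 0.50.

0.50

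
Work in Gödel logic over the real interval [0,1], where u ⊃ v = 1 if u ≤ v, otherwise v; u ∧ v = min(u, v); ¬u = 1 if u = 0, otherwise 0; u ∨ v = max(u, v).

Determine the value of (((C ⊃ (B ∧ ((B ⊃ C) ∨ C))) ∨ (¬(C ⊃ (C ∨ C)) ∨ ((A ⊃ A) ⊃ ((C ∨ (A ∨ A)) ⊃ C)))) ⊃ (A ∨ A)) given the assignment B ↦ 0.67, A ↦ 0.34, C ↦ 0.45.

(B ⊃ C): 0.67 > 0.45, so result = 0.45
((B ⊃ C) ∨ C) = max(0.45, 0.45) = 0.45
(B ∧ ((B ⊃ C) ∨ C)) = min(0.67, 0.45) = 0.45
(C ⊃ (B ∧ ((B ⊃ C) ∨ C))): 0.45 ≤ 0.45, so result = 1
(C ∨ C) = max(0.45, 0.45) = 0.45
(C ⊃ (C ∨ C)): 0.45 ≤ 0.45, so result = 1
¬(C ⊃ (C ∨ C)): Gödel ¬ of 1 = 0 (operand ≠ 0)
(A ⊃ A): 0.34 ≤ 0.34, so result = 1
(A ∨ A) = max(0.34, 0.34) = 0.34
(C ∨ (A ∨ A)) = max(0.45, 0.34) = 0.45
((C ∨ (A ∨ A)) ⊃ C): 0.45 ≤ 0.45, so result = 1
((A ⊃ A) ⊃ ((C ∨ (A ∨ A)) ⊃ C)): 1 ≤ 1, so result = 1
(¬(C ⊃ (C ∨ C)) ∨ ((A ⊃ A) ⊃ ((C ∨ (A ∨ A)) ⊃ C))) = max(0, 1) = 1
((C ⊃ (B ∧ ((B ⊃ C) ∨ C))) ∨ (¬(C ⊃ (C ∨ C)) ∨ ((A ⊃ A) ⊃ ((C ∨ (A ∨ A)) ⊃ C)))) = max(1, 1) = 1
(A ∨ A) = max(0.34, 0.34) = 0.34
(((C ⊃ (B ∧ ((B ⊃ C) ∨ C))) ∨ (¬(C ⊃ (C ∨ C)) ∨ ((A ⊃ A) ⊃ ((C ∨ (A ∨ A)) ⊃ C)))) ⊃ (A ∨ A)): 1 > 0.34, so result = 0.34

0.34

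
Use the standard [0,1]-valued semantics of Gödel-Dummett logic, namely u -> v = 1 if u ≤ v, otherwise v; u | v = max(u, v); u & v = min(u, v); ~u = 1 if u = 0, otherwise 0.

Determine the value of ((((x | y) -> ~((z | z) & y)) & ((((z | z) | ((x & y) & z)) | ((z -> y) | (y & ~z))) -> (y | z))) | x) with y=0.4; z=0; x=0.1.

0.40

(x | y) = max(0.1, 0.4) = 0.4
(z | z) = max(0, 0) = 0
((z | z) & y) = min(0, 0.4) = 0
~((z | z) & y): Gödel ¬ of 0 = 1 (operand is 0)
((x | y) -> ~((z | z) & y)): 0.4 ≤ 1, so result = 1
(z | z) = max(0, 0) = 0
(x & y) = min(0.1, 0.4) = 0.1
((x & y) & z) = min(0.1, 0) = 0
((z | z) | ((x & y) & z)) = max(0, 0) = 0
(z -> y): 0 ≤ 0.4, so result = 1
~z: Gödel ¬ of 0 = 1 (operand is 0)
(y & ~z) = min(0.4, 1) = 0.4
((z -> y) | (y & ~z)) = max(1, 0.4) = 1
(((z | z) | ((x & y) & z)) | ((z -> y) | (y & ~z))) = max(0, 1) = 1
(y | z) = max(0.4, 0) = 0.4
((((z | z) | ((x & y) & z)) | ((z -> y) | (y & ~z))) -> (y | z)): 1 > 0.4, so result = 0.4
(((x | y) -> ~((z | z) & y)) & ((((z | z) | ((x & y) & z)) | ((z -> y) | (y & ~z))) -> (y | z))) = min(1, 0.4) = 0.4
((((x | y) -> ~((z | z) & y)) & ((((z | z) | ((x & y) & z)) | ((z -> y) | (y & ~z))) -> (y | z))) | x) = max(0.4, 0.1) = 0.4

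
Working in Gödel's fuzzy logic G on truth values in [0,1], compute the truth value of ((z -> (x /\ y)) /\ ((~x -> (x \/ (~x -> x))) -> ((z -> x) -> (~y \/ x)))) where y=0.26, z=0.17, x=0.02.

(x /\ y) = min(0.02, 0.26) = 0.02
(z -> (x /\ y)): 0.17 > 0.02, so result = 0.02
~x: Gödel ¬ of 0.02 = 0 (operand ≠ 0)
~x: Gödel ¬ of 0.02 = 0 (operand ≠ 0)
(~x -> x): 0 ≤ 0.02, so result = 1
(x \/ (~x -> x)) = max(0.02, 1) = 1
(~x -> (x \/ (~x -> x))): 0 ≤ 1, so result = 1
(z -> x): 0.17 > 0.02, so result = 0.02
~y: Gödel ¬ of 0.26 = 0 (operand ≠ 0)
(~y \/ x) = max(0, 0.02) = 0.02
((z -> x) -> (~y \/ x)): 0.02 ≤ 0.02, so result = 1
((~x -> (x \/ (~x -> x))) -> ((z -> x) -> (~y \/ x))): 1 ≤ 1, so result = 1
((z -> (x /\ y)) /\ ((~x -> (x \/ (~x -> x))) -> ((z -> x) -> (~y \/ x)))) = min(0.02, 1) = 0.02

0.02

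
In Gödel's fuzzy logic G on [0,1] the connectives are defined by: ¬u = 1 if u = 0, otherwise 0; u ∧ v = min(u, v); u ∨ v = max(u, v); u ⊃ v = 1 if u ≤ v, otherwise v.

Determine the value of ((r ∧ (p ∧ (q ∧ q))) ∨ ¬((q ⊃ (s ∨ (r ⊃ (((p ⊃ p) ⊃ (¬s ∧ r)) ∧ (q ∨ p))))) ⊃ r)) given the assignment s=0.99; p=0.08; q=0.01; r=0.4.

0.01

(q ∧ q) = min(0.01, 0.01) = 0.01
(p ∧ (q ∧ q)) = min(0.08, 0.01) = 0.01
(r ∧ (p ∧ (q ∧ q))) = min(0.4, 0.01) = 0.01
(p ⊃ p): 0.08 ≤ 0.08, so result = 1
¬s: Gödel ¬ of 0.99 = 0 (operand ≠ 0)
(¬s ∧ r) = min(0, 0.4) = 0
((p ⊃ p) ⊃ (¬s ∧ r)): 1 > 0, so result = 0
(q ∨ p) = max(0.01, 0.08) = 0.08
(((p ⊃ p) ⊃ (¬s ∧ r)) ∧ (q ∨ p)) = min(0, 0.08) = 0
(r ⊃ (((p ⊃ p) ⊃ (¬s ∧ r)) ∧ (q ∨ p))): 0.4 > 0, so result = 0
(s ∨ (r ⊃ (((p ⊃ p) ⊃ (¬s ∧ r)) ∧ (q ∨ p)))) = max(0.99, 0) = 0.99
(q ⊃ (s ∨ (r ⊃ (((p ⊃ p) ⊃ (¬s ∧ r)) ∧ (q ∨ p))))): 0.01 ≤ 0.99, so result = 1
((q ⊃ (s ∨ (r ⊃ (((p ⊃ p) ⊃ (¬s ∧ r)) ∧ (q ∨ p))))) ⊃ r): 1 > 0.4, so result = 0.4
¬((q ⊃ (s ∨ (r ⊃ (((p ⊃ p) ⊃ (¬s ∧ r)) ∧ (q ∨ p))))) ⊃ r): Gödel ¬ of 0.4 = 0 (operand ≠ 0)
((r ∧ (p ∧ (q ∧ q))) ∨ ¬((q ⊃ (s ∨ (r ⊃ (((p ⊃ p) ⊃ (¬s ∧ r)) ∧ (q ∨ p))))) ⊃ r)) = max(0.01, 0) = 0.01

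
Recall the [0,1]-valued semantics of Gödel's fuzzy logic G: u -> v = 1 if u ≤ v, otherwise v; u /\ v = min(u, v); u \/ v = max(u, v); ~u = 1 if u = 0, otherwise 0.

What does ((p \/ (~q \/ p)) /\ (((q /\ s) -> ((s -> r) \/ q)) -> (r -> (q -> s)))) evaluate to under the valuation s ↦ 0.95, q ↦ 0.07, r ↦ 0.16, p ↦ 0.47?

~q: Gödel ¬ of 0.07 = 0 (operand ≠ 0)
(~q \/ p) = max(0, 0.47) = 0.47
(p \/ (~q \/ p)) = max(0.47, 0.47) = 0.47
(q /\ s) = min(0.07, 0.95) = 0.07
(s -> r): 0.95 > 0.16, so result = 0.16
((s -> r) \/ q) = max(0.16, 0.07) = 0.16
((q /\ s) -> ((s -> r) \/ q)): 0.07 ≤ 0.16, so result = 1
(q -> s): 0.07 ≤ 0.95, so result = 1
(r -> (q -> s)): 0.16 ≤ 1, so result = 1
(((q /\ s) -> ((s -> r) \/ q)) -> (r -> (q -> s))): 1 ≤ 1, so result = 1
((p \/ (~q \/ p)) /\ (((q /\ s) -> ((s -> r) \/ q)) -> (r -> (q -> s)))) = min(0.47, 1) = 0.47

0.47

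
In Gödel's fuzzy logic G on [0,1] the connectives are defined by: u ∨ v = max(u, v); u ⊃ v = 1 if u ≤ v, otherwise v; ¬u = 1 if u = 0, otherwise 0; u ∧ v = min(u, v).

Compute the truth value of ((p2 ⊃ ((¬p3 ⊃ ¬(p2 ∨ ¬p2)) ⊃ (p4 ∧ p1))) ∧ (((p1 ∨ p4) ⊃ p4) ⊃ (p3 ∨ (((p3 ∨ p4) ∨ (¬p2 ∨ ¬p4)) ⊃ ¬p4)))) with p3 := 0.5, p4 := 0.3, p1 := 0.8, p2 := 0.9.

0.30

¬p3: Gödel ¬ of 0.5 = 0 (operand ≠ 0)
¬p2: Gödel ¬ of 0.9 = 0 (operand ≠ 0)
(p2 ∨ ¬p2) = max(0.9, 0) = 0.9
¬(p2 ∨ ¬p2): Gödel ¬ of 0.9 = 0 (operand ≠ 0)
(¬p3 ⊃ ¬(p2 ∨ ¬p2)): 0 ≤ 0, so result = 1
(p4 ∧ p1) = min(0.3, 0.8) = 0.3
((¬p3 ⊃ ¬(p2 ∨ ¬p2)) ⊃ (p4 ∧ p1)): 1 > 0.3, so result = 0.3
(p2 ⊃ ((¬p3 ⊃ ¬(p2 ∨ ¬p2)) ⊃ (p4 ∧ p1))): 0.9 > 0.3, so result = 0.3
(p1 ∨ p4) = max(0.8, 0.3) = 0.8
((p1 ∨ p4) ⊃ p4): 0.8 > 0.3, so result = 0.3
(p3 ∨ p4) = max(0.5, 0.3) = 0.5
¬p2: Gödel ¬ of 0.9 = 0 (operand ≠ 0)
¬p4: Gödel ¬ of 0.3 = 0 (operand ≠ 0)
(¬p2 ∨ ¬p4) = max(0, 0) = 0
((p3 ∨ p4) ∨ (¬p2 ∨ ¬p4)) = max(0.5, 0) = 0.5
¬p4: Gödel ¬ of 0.3 = 0 (operand ≠ 0)
(((p3 ∨ p4) ∨ (¬p2 ∨ ¬p4)) ⊃ ¬p4): 0.5 > 0, so result = 0
(p3 ∨ (((p3 ∨ p4) ∨ (¬p2 ∨ ¬p4)) ⊃ ¬p4)) = max(0.5, 0) = 0.5
(((p1 ∨ p4) ⊃ p4) ⊃ (p3 ∨ (((p3 ∨ p4) ∨ (¬p2 ∨ ¬p4)) ⊃ ¬p4))): 0.3 ≤ 0.5, so result = 1
((p2 ⊃ ((¬p3 ⊃ ¬(p2 ∨ ¬p2)) ⊃ (p4 ∧ p1))) ∧ (((p1 ∨ p4) ⊃ p4) ⊃ (p3 ∨ (((p3 ∨ p4) ∨ (¬p2 ∨ ¬p4)) ⊃ ¬p4)))) = min(0.3, 1) = 0.3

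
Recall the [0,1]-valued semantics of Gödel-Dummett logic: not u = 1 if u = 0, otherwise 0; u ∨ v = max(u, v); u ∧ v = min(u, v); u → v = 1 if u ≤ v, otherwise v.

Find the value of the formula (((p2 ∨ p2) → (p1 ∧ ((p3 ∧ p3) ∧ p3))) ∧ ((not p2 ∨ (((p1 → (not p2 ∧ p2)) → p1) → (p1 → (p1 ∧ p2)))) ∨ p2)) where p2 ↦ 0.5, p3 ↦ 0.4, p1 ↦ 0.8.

0.40

(p2 ∨ p2) = max(0.5, 0.5) = 0.5
(p3 ∧ p3) = min(0.4, 0.4) = 0.4
((p3 ∧ p3) ∧ p3) = min(0.4, 0.4) = 0.4
(p1 ∧ ((p3 ∧ p3) ∧ p3)) = min(0.8, 0.4) = 0.4
((p2 ∨ p2) → (p1 ∧ ((p3 ∧ p3) ∧ p3))): 0.5 > 0.4, so result = 0.4
not p2: Gödel ¬ of 0.5 = 0 (operand ≠ 0)
not p2: Gödel ¬ of 0.5 = 0 (operand ≠ 0)
(not p2 ∧ p2) = min(0, 0.5) = 0
(p1 → (not p2 ∧ p2)): 0.8 > 0, so result = 0
((p1 → (not p2 ∧ p2)) → p1): 0 ≤ 0.8, so result = 1
(p1 ∧ p2) = min(0.8, 0.5) = 0.5
(p1 → (p1 ∧ p2)): 0.8 > 0.5, so result = 0.5
(((p1 → (not p2 ∧ p2)) → p1) → (p1 → (p1 ∧ p2))): 1 > 0.5, so result = 0.5
(not p2 ∨ (((p1 → (not p2 ∧ p2)) → p1) → (p1 → (p1 ∧ p2)))) = max(0, 0.5) = 0.5
((not p2 ∨ (((p1 → (not p2 ∧ p2)) → p1) → (p1 → (p1 ∧ p2)))) ∨ p2) = max(0.5, 0.5) = 0.5
(((p2 ∨ p2) → (p1 ∧ ((p3 ∧ p3) ∧ p3))) ∧ ((not p2 ∨ (((p1 → (not p2 ∧ p2)) → p1) → (p1 → (p1 ∧ p2)))) ∨ p2)) = min(0.4, 0.5) = 0.4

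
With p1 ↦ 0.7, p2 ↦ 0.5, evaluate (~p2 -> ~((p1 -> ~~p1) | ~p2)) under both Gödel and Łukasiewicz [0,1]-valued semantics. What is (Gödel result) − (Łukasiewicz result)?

Gödel evaluation:
  ~p2: Gödel ¬ of 0.5 = 0 (operand ≠ 0)
  ~p1: Gödel ¬ of 0.7 = 0 (operand ≠ 0)
  ~~p1: Gödel ¬ of 0 = 1 (operand is 0)
  (p1 -> ~~p1): 0.7 ≤ 1, so result = 1
  ~p2: Gödel ¬ of 0.5 = 0 (operand ≠ 0)
  ((p1 -> ~~p1) | ~p2) = max(1, 0) = 1
  ~((p1 -> ~~p1) | ~p2): Gödel ¬ of 1 = 0 (operand ≠ 0)
  (~p2 -> ~((p1 -> ~~p1) | ~p2)): 0 ≤ 0, so result = 1
  Gödel value = 1
Łukasiewicz evaluation:
  ~p2: Łukasiewicz ¬ gives 1 − 0.5 = 0.5
  ~p1: Łukasiewicz ¬ gives 1 − 0.7 = 0.3
  ~~p1: Łukasiewicz ¬ gives 1 − 0.3 = 0.7
  (p1 -> ~~p1): min(1, 1 − 0.7 + 0.7) = 1
  ~p2: Łukasiewicz ¬ gives 1 − 0.5 = 0.5
  ((p1 -> ~~p1) | ~p2) = max(1, 0.5) = 1
  ~((p1 -> ~~p1) | ~p2): Łukasiewicz ¬ gives 1 − 1 = 0
  (~p2 -> ~((p1 -> ~~p1) | ~p2)): min(1, 1 − 0.5 + 0) = 0.5
  Łukasiewicz value = 0.5
Difference: 1 − 0.5 = 0.50

0.50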